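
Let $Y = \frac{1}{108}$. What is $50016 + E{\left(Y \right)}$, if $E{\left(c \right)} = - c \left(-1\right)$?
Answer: $\frac{5401729}{108} \approx 50016.0$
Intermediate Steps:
$Y = \frac{1}{108} \approx 0.0092593$
$E{\left(c \right)} = c$
$50016 + E{\left(Y \right)} = 50016 + \frac{1}{108} = \frac{5401729}{108}$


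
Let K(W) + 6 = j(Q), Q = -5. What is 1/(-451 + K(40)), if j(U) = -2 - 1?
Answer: -1/460 ≈ -0.0021739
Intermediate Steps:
j(U) = -3
K(W) = -9 (K(W) = -6 - 3 = -9)
1/(-451 + K(40)) = 1/(-451 - 9) = 1/(-460) = -1/460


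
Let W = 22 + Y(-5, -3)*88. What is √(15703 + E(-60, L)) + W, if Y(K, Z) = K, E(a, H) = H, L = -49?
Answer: -418 + √15654 ≈ -292.88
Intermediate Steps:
W = -418 (W = 22 - 5*88 = 22 - 440 = -418)
√(15703 + E(-60, L)) + W = √(15703 - 49) - 418 = √15654 - 418 = -418 + √15654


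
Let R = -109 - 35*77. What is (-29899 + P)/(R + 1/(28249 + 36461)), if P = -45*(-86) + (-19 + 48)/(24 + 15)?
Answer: 21895750140/2358808907 ≈ 9.2825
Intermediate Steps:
R = -2804 (R = -109 - 2695 = -2804)
P = 150959/39 (P = 3870 + 29/39 = 150959/39 ≈ 3870.7)
(-29899 + P)/(R + 1/(28249 + 36461)) = (-29899 + 150959/39)/(-2804 + 1/(28249 + 36461)) = -1015102/(39*(-2804 + 1/64710)) = -1015102/(39*(-181446839/64710)) = -1015102/39*(-64710/181446839) = 21895750140/2358808907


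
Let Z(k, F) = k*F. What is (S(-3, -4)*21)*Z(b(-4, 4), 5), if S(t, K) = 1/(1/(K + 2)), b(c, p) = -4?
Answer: 840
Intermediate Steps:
Z(k, F) = F*k
S(t, K) = 2 + K (S(t, K) = 1/(1/(2 + K)) = 2 + K)
(S(-3, -4)*21)*Z(b(-4, 4), 5) = ((2 - 4)*21)*(5*(-4)) = -2*21*(-20) = -42*(-20) = 840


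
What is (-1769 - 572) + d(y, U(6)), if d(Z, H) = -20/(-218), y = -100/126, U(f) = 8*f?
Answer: -255159/109 ≈ -2340.9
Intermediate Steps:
y = -50/63 (y = -100*1/126 = -50/63 ≈ -0.79365)
d(Z, H) = 10/109 (d(Z, H) = -20*(-1/218) = 10/109)
(-1769 - 572) + d(y, U(6)) = (-1769 - 572) + 10/109 = -2341 + 10/109 = -255159/109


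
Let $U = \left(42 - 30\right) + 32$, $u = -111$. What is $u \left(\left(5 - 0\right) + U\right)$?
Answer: $-5439$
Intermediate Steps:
$U = 44$ ($U = 12 + 32 = 44$)
$u \left(\left(5 - 0\right) + U\right) = - 111 \left(\left(5 - 0\right) + 44\right) = - 111 \left(\left(5 + 0\right) + 44\right) = - 111 \left(5 + 44\right) = \left(-111\right) 49 = -5439$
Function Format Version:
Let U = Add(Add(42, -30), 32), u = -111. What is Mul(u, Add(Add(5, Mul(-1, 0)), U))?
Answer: -5439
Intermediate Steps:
U = 44 (U = Add(12, 32) = 44)
Mul(u, Add(Add(5, Mul(-1, 0)), U)) = Mul(-111, Add(Add(5, Mul(-1, 0)), 44)) = Mul(-111, Add(Add(5, 0), 44)) = Mul(-111, Add(5, 44)) = Mul(-111, 49) = -5439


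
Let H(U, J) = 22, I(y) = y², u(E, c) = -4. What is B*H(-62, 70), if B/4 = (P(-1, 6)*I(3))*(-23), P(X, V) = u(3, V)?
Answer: 72864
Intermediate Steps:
P(X, V) = -4
B = 3312 (B = 4*(-4*3²*(-23)) = 4*(-4*9*(-23)) = 4*(-36*(-23)) = 4*828 = 3312)
B*H(-62, 70) = 3312*22 = 72864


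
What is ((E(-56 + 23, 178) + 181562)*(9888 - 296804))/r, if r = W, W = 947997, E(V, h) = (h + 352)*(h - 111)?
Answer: -62281429952/947997 ≈ -65698.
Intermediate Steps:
E(V, h) = (-111 + h)*(352 + h) (E(V, h) = (352 + h)*(-111 + h) = (-111 + h)*(352 + h))
r = 947997
((E(-56 + 23, 178) + 181562)*(9888 - 296804))/r = (((-39072 + 178² + 241*178) + 181562)*(9888 - 296804))/947997 = (((-39072 + 31684 + 42898) + 181562)*(-286916))*(1/947997) = ((35510 + 181562)*(-286916))*(1/947997) = (217072*(-286916))*(1/947997) = -62281429952*1/947997 = -62281429952/947997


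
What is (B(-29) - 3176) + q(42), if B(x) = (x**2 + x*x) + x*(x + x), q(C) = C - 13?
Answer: 217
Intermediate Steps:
q(C) = -13 + C
B(x) = 4*x**2 (B(x) = (x**2 + x**2) + x*(2*x) = 2*x**2 + 2*x**2 = 4*x**2)
(B(-29) - 3176) + q(42) = (4*(-29)**2 - 3176) + (-13 + 42) = (4*841 - 3176) + 29 = (3364 - 3176) + 29 = 188 + 29 = 217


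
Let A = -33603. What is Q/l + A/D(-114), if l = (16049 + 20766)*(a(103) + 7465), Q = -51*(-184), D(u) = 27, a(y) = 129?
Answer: -1565749160327/1258078995 ≈ -1244.6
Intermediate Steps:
Q = 9384
l = 279573110 (l = (16049 + 20766)*(129 + 7465) = 36815*7594 = 279573110)
Q/l + A/D(-114) = 9384/279573110 - 33603/27 = 9384*(1/279573110) - 33603*1/27 = 4692/139786555 - 11201/9 = -1565749160327/1258078995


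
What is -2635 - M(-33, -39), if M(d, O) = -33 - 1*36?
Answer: -2566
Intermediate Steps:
M(d, O) = -69 (M(d, O) = -33 - 36 = -69)
-2635 - M(-33, -39) = -2635 - 1*(-69) = -2635 + 69 = -2566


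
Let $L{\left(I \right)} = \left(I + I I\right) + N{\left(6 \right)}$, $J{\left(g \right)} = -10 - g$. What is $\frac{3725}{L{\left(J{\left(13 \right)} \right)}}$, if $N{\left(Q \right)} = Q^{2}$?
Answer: $\frac{3725}{542} \approx 6.8727$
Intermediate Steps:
$L{\left(I \right)} = 36 + I + I^{2}$ ($L{\left(I \right)} = \left(I + I I\right) + 6^{2} = \left(I + I^{2}\right) + 36 = 36 + I + I^{2}$)
$\frac{3725}{L{\left(J{\left(13 \right)} \right)}} = \frac{3725}{36 - 23 + \left(-10 - 13\right)^{2}} = \frac{3725}{36 - 23 + \left(-23\right)^{2}} = \frac{3725}{36 - 23 + 529} = \frac{3725}{542}$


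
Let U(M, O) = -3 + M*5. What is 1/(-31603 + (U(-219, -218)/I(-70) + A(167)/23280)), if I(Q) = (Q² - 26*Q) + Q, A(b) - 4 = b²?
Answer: -15481200/489236370899 ≈ -3.1644e-5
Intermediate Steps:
A(b) = 4 + b²
U(M, O) = -3 + 5*M
I(Q) = Q² - 25*Q
1/(-31603 + (U(-219, -218)/I(-70) + A(167)/23280)) = 1/(-31603 + ((-3 + 5*(-219))/((-70*(-25 - 70))) + (4 + 167²)/23280)) = 1/(-31603 + ((-3 - 1095)/((-70*(-95))) + (4 + 27889)*(1/23280))) = 1/(-31603 + (-1098/6650 + 27893*(1/23280))) = 1/(-31603 + (-1098*1/6650 + 27893/23280)) = 1/(-31603 + (-549/3325 + 27893/23280)) = 1/(-31603 + 15992701/15481200) = 1/(-489236370899/15481200) = -15481200/489236370899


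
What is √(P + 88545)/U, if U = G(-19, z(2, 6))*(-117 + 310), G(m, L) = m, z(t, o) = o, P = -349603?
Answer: -I*√261058/3667 ≈ -0.13933*I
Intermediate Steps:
U = -3667 (U = -19*(-117 + 310) = -19*193 = -3667)
√(P + 88545)/U = √(-349603 + 88545)/(-3667) = √(-261058)*(-1/3667) = (I*√261058)*(-1/3667) = -I*√261058/3667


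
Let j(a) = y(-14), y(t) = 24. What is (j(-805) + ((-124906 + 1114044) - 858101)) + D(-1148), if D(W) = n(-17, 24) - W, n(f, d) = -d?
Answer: 132185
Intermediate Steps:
j(a) = 24
D(W) = -24 - W (D(W) = -1*24 - W = -24 - W)
(j(-805) + ((-124906 + 1114044) - 858101)) + D(-1148) = (24 + ((-124906 + 1114044) - 858101)) + (-24 - 1*(-1148)) = (24 + (989138 - 858101)) + (-24 + 1148) = (24 + 131037) + 1124 = 131061 + 1124 = 132185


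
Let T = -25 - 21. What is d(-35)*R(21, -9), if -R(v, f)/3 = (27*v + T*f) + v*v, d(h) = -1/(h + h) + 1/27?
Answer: -7663/35 ≈ -218.94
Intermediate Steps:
d(h) = 1/27 - 1/(2*h) (d(h) = -1/(2*h) + 1*(1/27) = -1/(2*h) + 1/27 = 1/27 - 1/(2*h))
T = -46
R(v, f) = -81*v - 3*v² + 138*f (R(v, f) = -3*((27*v - 46*f) + v*v) = -3*((-46*f + 27*v) + v²) = -3*(v² - 46*f + 27*v) = -81*v - 3*v² + 138*f)
d(-35)*R(21, -9) = ((1/54)*(-27 + 2*(-35))/(-35))*(-81*21 - 3*21² + 138*(-9)) = ((1/54)*(-1/35)*(-27 - 70))*(-1701 - 3*441 - 1242) = ((1/54)*(-1/35)*(-97))*(-1701 - 1323 - 1242) = (97/1890)*(-4266) = -7663/35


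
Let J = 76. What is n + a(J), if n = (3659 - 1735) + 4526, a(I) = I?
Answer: 6526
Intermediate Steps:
n = 6450 (n = 1924 + 4526 = 6450)
n + a(J) = 6450 + 76 = 6526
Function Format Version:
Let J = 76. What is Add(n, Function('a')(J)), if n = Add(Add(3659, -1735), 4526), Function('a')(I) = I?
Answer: 6526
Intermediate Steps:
n = 6450 (n = Add(1924, 4526) = 6450)
Add(n, Function('a')(J)) = Add(6450, 76) = 6526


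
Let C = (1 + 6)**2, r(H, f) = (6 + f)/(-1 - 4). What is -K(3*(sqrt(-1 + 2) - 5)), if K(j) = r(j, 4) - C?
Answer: 51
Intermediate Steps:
r(H, f) = -6/5 - f/5 (r(H, f) = (6 + f)/(-5) = (6 + f)*(-1/5) = -6/5 - f/5)
C = 49 (C = 7**2 = 49)
K(j) = -51 (K(j) = (-6/5 - 1/5*4) - 1*49 = (-6/5 - 4/5) - 49 = -2 - 49 = -51)
-K(3*(sqrt(-1 + 2) - 5)) = -1*(-51) = 51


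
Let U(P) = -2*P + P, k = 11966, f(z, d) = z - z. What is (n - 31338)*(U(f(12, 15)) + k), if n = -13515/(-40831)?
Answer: -15311075711658/40831 ≈ -3.7499e+8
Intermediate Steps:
f(z, d) = 0
n = 13515/40831 (n = -13515*(-1/40831) = 13515/40831 ≈ 0.33100)
U(P) = -P
(n - 31338)*(U(f(12, 15)) + k) = (13515/40831 - 31338)*(-1*0 + 11966) = -1279548363*(0 + 11966)/40831 = -1279548363/40831*11966 = -15311075711658/40831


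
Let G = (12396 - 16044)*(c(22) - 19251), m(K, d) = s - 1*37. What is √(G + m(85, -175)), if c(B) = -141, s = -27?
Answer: 8*√1105343 ≈ 8410.8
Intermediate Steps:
m(K, d) = -64 (m(K, d) = -27 - 1*37 = -27 - 37 = -64)
G = 70742016 (G = (12396 - 16044)*(-141 - 19251) = -3648*(-19392) = 70742016)
√(G + m(85, -175)) = √(70742016 - 64) = √70741952 = 8*√1105343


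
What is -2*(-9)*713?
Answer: 12834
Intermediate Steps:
-2*(-9)*713 = 18*713 = 12834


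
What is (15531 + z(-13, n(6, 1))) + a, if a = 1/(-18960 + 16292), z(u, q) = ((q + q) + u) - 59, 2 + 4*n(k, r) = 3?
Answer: 41245945/2668 ≈ 15460.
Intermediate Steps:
n(k, r) = 1/4 (n(k, r) = -1/2 + (1/4)*3 = -1/2 + 3/4 = 1/4)
z(u, q) = -59 + u + 2*q (z(u, q) = (2*q + u) - 59 = (u + 2*q) - 59 = -59 + u + 2*q)
a = -1/2668 (a = 1/(-2668) = -1/2668 ≈ -0.00037481)
(15531 + z(-13, n(6, 1))) + a = (15531 + (-59 - 13 + 2*(1/4))) - 1/2668 = (15531 + (-59 - 13 + 1/2)) - 1/2668 = (15531 - 143/2) - 1/2668 = 30919/2 - 1/2668 = 41245945/2668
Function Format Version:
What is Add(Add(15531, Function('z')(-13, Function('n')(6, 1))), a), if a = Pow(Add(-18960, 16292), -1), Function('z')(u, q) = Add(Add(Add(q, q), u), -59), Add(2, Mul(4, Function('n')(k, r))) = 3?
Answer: Rational(41245945, 2668) ≈ 15460.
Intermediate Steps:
Function('n')(k, r) = Rational(1, 4) (Function('n')(k, r) = Add(Rational(-1, 2), Mul(Rational(1, 4), 3)) = Add(Rational(-1, 2), Rational(3, 4)) = Rational(1, 4))
Function('z')(u, q) = Add(-59, u, Mul(2, q)) (Function('z')(u, q) = Add(Add(Mul(2, q), u), -59) = Add(Add(u, Mul(2, q)), -59) = Add(-59, u, Mul(2, q)))
a = Rational(-1, 2668) (a = Pow(-2668, -1) = Rational(-1, 2668) ≈ -0.00037481)
Add(Add(15531, Function('z')(-13, Function('n')(6, 1))), a) = Add(Add(15531, Add(-59, -13, Mul(2, Rational(1, 4)))), Rational(-1, 2668)) = Add(Add(15531, Add(-59, -13, Rational(1, 2))), Rational(-1, 2668)) = Add(Add(15531, Rational(-143, 2)), Rational(-1, 2668)) = Add(Rational(30919, 2), Rational(-1, 2668)) = Rational(41245945, 2668)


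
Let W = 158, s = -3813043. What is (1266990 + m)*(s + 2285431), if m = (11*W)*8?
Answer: -1956709045128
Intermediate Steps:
m = 13904 (m = (11*158)*8 = 1738*8 = 13904)
(1266990 + m)*(s + 2285431) = (1266990 + 13904)*(-3813043 + 2285431) = 1280894*(-1527612) = -1956709045128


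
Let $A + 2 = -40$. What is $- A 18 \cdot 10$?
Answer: $7560$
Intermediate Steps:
$A = -42$ ($A = -2 - 40 = -42$)
$- A 18 \cdot 10 = - \left(-42\right) 18 \cdot 10 = - \left(-756\right) 10 = \left(-1\right) \left(-7560\right) = 7560$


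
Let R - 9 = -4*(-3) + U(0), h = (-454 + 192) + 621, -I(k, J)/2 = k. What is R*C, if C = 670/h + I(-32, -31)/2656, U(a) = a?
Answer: 1182888/29797 ≈ 39.698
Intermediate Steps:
I(k, J) = -2*k
h = 359 (h = -262 + 621 = 359)
C = 56328/29797 (C = 670/359 - 2*(-32)/2656 = 670*(1/359) + 64*(1/2656) = 670/359 + 2/83 = 56328/29797 ≈ 1.8904)
R = 21 (R = 9 + (-4*(-3) + 0) = 9 + (12 + 0) = 9 + 12 = 21)
R*C = 21*(56328/29797) = 1182888/29797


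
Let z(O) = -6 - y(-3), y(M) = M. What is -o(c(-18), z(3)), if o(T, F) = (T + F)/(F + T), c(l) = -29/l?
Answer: -1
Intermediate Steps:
z(O) = -3 (z(O) = -6 - 1*(-3) = -6 + 3 = -3)
o(T, F) = 1 (o(T, F) = (F + T)/(F + T) = 1)
-o(c(-18), z(3)) = -1*1 = -1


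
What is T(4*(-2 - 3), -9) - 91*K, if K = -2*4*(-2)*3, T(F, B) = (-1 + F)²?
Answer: -3927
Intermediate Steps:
K = 48 (K = -(-16)*3 = -2*(-24) = 48)
T(4*(-2 - 3), -9) - 91*K = (-1 + 4*(-2 - 3))² - 91*48 = (-1 + 4*(-5))² - 4368 = (-1 - 20)² - 4368 = (-21)² - 4368 = 441 - 4368 = -3927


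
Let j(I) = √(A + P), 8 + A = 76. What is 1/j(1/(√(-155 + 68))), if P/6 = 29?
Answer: √2/22 ≈ 0.064282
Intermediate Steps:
A = 68 (A = -8 + 76 = 68)
P = 174 (P = 6*29 = 174)
j(I) = 11*√2 (j(I) = √(68 + 174) = √242 = 11*√2)
1/j(1/(√(-155 + 68))) = 1/(11*√2) = √2/22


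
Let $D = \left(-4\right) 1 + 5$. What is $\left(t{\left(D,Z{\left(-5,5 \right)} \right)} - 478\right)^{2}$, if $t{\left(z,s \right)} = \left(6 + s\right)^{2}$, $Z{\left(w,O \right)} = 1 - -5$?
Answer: $111556$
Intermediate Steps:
$Z{\left(w,O \right)} = 6$ ($Z{\left(w,O \right)} = 1 + 5 = 6$)
$D = 1$ ($D = -4 + 5 = 1$)
$\left(t{\left(D,Z{\left(-5,5 \right)} \right)} - 478\right)^{2} = \left(\left(6 + 6\right)^{2} - 478\right)^{2} = \left(12^{2} - 478\right)^{2} = \left(144 - 478\right)^{2} = \left(-334\right)^{2} = 111556$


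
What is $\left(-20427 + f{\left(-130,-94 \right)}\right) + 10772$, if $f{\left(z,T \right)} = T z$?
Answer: $2565$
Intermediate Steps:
$\left(-20427 + f{\left(-130,-94 \right)}\right) + 10772 = \left(-20427 - -12220\right) + 10772 = \left(-20427 + 12220\right) + 10772 = -8207 + 10772 = 2565$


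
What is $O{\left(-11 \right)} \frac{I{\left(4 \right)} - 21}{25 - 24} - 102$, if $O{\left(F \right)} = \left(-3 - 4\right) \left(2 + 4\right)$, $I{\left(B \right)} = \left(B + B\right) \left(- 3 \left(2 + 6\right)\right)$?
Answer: $8844$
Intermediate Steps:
$I{\left(B \right)} = - 48 B$ ($I{\left(B \right)} = 2 B \left(\left(-3\right) 8\right) = 2 B \left(-24\right) = - 48 B$)
$O{\left(F \right)} = -42$ ($O{\left(F \right)} = \left(-7\right) 6 = -42$)
$O{\left(-11 \right)} \frac{I{\left(4 \right)} - 21}{25 - 24} - 102 = - 42 \frac{\left(-48\right) 4 - 21}{25 - 24} - 102 = - 42 \frac{-192 - 21}{1} - 102 = - 42 \left(\left(-213\right) 1\right) - 102 = \left(-42\right) \left(-213\right) - 102 = 8946 - 102 = 8844$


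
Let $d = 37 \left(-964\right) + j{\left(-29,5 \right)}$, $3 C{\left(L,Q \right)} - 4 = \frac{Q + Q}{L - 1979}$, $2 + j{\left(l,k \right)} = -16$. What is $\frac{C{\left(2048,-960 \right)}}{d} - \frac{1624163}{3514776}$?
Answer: $- \frac{222072537733}{480808469288} \approx -0.46187$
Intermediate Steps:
$j{\left(l,k \right)} = -18$ ($j{\left(l,k \right)} = -2 - 16 = -18$)
$C{\left(L,Q \right)} = \frac{4}{3} + \frac{2 Q}{3 \left(-1979 + L\right)}$ ($C{\left(L,Q \right)} = \frac{4}{3} + \frac{\left(Q + Q\right) \frac{1}{L - 1979}}{3} = \frac{4}{3} + \frac{2 Q \frac{1}{-1979 + L}}{3} = \frac{4}{3} + \frac{2 Q}{3 \left(-1979 + L\right)}$)
$d = -35686$ ($d = 37 \left(-964\right) - 18 = -35668 - 18 = -35686$)
$\frac{C{\left(2048,-960 \right)}}{d} - \frac{1624163}{3514776} = \frac{\frac{2}{3} \frac{1}{-1979 + 2048} \left(-3958 - 960 + 2 \cdot 2048\right)}{-35686} - \frac{1624163}{3514776} = \frac{2 \left(-3958 - 960 + 4096\right)}{3 \cdot 69} \left(- \frac{1}{35686}\right) - \frac{1624163}{3514776} = \frac{2}{3} \cdot \frac{1}{69} \left(-822\right) \left(- \frac{1}{35686}\right) - \frac{1624163}{3514776} = \left(- \frac{548}{69}\right) \left(- \frac{1}{35686}\right) - \frac{1624163}{3514776} = \frac{274}{1231167} - \frac{1624163}{3514776} = - \frac{222072537733}{480808469288}$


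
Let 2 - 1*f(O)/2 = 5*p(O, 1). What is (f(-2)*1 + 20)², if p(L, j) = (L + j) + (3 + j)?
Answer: 36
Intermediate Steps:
p(L, j) = 3 + L + 2*j
f(O) = -46 - 10*O (f(O) = 4 - 10*(3 + O + 2*1) = 4 - 10*(3 + O + 2) = 4 - 10*(5 + O) = 4 - 2*(25 + 5*O) = 4 + (-50 - 10*O) = -46 - 10*O)
(f(-2)*1 + 20)² = ((-46 - 10*(-2))*1 + 20)² = ((-46 + 20)*1 + 20)² = (-26*1 + 20)² = (-26 + 20)² = (-6)² = 36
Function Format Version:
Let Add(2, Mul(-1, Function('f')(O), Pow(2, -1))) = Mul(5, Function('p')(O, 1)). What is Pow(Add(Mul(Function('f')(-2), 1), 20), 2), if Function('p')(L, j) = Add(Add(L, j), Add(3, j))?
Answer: 36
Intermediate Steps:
Function('p')(L, j) = Add(3, L, Mul(2, j))
Function('f')(O) = Add(-46, Mul(-10, O)) (Function('f')(O) = Add(4, Mul(-2, Mul(5, Add(3, O, Mul(2, 1))))) = Add(4, Mul(-2, Mul(5, Add(3, O, 2)))) = Add(4, Mul(-2, Mul(5, Add(5, O)))) = Add(4, Mul(-2, Add(25, Mul(5, O)))) = Add(4, Add(-50, Mul(-10, O))) = Add(-46, Mul(-10, O)))
Pow(Add(Mul(Function('f')(-2), 1), 20), 2) = Pow(Add(Mul(Add(-46, Mul(-10, -2)), 1), 20), 2) = Pow(Add(Mul(Add(-46, 20), 1), 20), 2) = Pow(Add(Mul(-26, 1), 20), 2) = Pow(Add(-26, 20), 2) = Pow(-6, 2) = 36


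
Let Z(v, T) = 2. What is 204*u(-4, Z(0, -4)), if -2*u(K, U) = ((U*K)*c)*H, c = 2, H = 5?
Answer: 8160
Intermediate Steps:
u(K, U) = -5*K*U (u(K, U) = -(U*K)*2*5/2 = -(K*U)*2*5/2 = -2*K*U*5/2 = -5*K*U)
204*u(-4, Z(0, -4)) = 204*(-5*(-4)*2) = 204*40 = 8160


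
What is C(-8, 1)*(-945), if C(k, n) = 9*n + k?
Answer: -945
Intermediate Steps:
C(k, n) = k + 9*n
C(-8, 1)*(-945) = (-8 + 9*1)*(-945) = (-8 + 9)*(-945) = 1*(-945) = -945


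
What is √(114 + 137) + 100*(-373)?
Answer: -37300 + √251 ≈ -37284.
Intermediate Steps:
√(114 + 137) + 100*(-373) = √251 - 37300 = -37300 + √251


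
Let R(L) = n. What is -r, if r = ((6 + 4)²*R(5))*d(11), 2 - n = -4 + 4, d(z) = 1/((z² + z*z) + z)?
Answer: -200/253 ≈ -0.79051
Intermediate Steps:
d(z) = 1/(z + 2*z²) (d(z) = 1/((z² + z²) + z) = 1/(2*z² + z) = 1/(z + 2*z²))
n = 2 (n = 2 - (-4 + 4) = 2 - 1*0 = 2 + 0 = 2)
R(L) = 2
r = 200/253 (r = ((6 + 4)²*2)*(1/(11*(1 + 2*11))) = (10²*2)*(1/(11*(1 + 22))) = (100*2)*((1/11)/23) = 200*((1/11)*(1/23)) = 200*(1/253) = 200/253 ≈ 0.79051)
-r = -1*200/253 = -200/253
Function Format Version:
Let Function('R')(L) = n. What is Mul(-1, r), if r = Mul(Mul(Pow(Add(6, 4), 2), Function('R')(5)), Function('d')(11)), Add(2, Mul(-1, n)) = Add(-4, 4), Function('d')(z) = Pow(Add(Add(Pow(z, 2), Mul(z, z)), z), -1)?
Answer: Rational(-200, 253) ≈ -0.79051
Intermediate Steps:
Function('d')(z) = Pow(Add(z, Mul(2, Pow(z, 2))), -1) (Function('d')(z) = Pow(Add(Add(Pow(z, 2), Pow(z, 2)), z), -1) = Pow(Add(Mul(2, Pow(z, 2)), z), -1) = Pow(Add(z, Mul(2, Pow(z, 2))), -1))
n = 2 (n = Add(2, Mul(-1, Add(-4, 4))) = Add(2, Mul(-1, 0)) = Add(2, 0) = 2)
Function('R')(L) = 2
r = Rational(200, 253) (r = Mul(Mul(Pow(Add(6, 4), 2), 2), Mul(Pow(11, -1), Pow(Add(1, Mul(2, 11)), -1))) = Mul(Mul(Pow(10, 2), 2), Mul(Rational(1, 11), Pow(Add(1, 22), -1))) = Mul(Mul(100, 2), Mul(Rational(1, 11), Pow(23, -1))) = Mul(200, Mul(Rational(1, 11), Rational(1, 23))) = Mul(200, Rational(1, 253)) = Rational(200, 253) ≈ 0.79051)
Mul(-1, r) = Mul(-1, Rational(200, 253)) = Rational(-200, 253)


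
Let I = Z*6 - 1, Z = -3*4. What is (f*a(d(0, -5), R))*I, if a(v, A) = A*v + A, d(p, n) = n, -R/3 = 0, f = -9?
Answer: 0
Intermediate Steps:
R = 0 (R = -3*0 = 0)
Z = -12
a(v, A) = A + A*v
I = -73 (I = -12*6 - 1 = -72 - 1 = -73)
(f*a(d(0, -5), R))*I = -0*(1 - 5)*(-73) = -0*(-4)*(-73) = -9*0*(-73) = 0*(-73) = 0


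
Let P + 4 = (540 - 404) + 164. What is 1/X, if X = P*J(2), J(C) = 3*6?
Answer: 1/5328 ≈ 0.00018769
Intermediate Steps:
J(C) = 18
P = 296 (P = -4 + ((540 - 404) + 164) = -4 + (136 + 164) = -4 + 300 = 296)
X = 5328 (X = 296*18 = 5328)
1/X = 1/5328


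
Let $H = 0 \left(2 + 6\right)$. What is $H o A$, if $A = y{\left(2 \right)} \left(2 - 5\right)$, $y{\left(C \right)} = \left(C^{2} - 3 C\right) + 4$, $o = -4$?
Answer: $0$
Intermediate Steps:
$y{\left(C \right)} = 4 + C^{2} - 3 C$
$A = -6$ ($A = \left(4 + 2^{2} - 6\right) \left(2 - 5\right) = \left(4 + 4 - 6\right) \left(-3\right) = 2 \left(-3\right) = -6$)
$H = 0$ ($H = 0 \cdot 8 = 0$)
$H o A = 0 \left(-4\right) \left(-6\right) = 0 \left(-6\right) = 0$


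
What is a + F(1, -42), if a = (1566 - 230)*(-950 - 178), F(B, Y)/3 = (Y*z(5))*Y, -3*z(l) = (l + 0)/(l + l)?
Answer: -1507890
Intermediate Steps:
z(l) = -1/6 (z(l) = -(l + 0)/(3*(l + l)) = -l/(3*(2*l)) = -l*1/(2*l)/3 = -1/3*1/2 = -1/6)
F(B, Y) = -Y**2/2 (F(B, Y) = 3*((Y*(-1/6))*Y) = 3*((-Y/6)*Y) = 3*(-Y**2/6) = -Y**2/2)
a = -1507008 (a = 1336*(-1128) = -1507008)
a + F(1, -42) = -1507008 - 1/2*(-42)**2 = -1507008 - 1/2*1764 = -1507008 - 882 = -1507890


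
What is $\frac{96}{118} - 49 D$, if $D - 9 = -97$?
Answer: $\frac{254456}{59} \approx 4312.8$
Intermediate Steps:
$D = -88$ ($D = 9 - 97 = -88$)
$\frac{96}{118} - 49 D = \frac{96}{118} - -4312 = 96 \cdot \frac{1}{118} + 4312 = \frac{48}{59} + 4312 = \frac{254456}{59}$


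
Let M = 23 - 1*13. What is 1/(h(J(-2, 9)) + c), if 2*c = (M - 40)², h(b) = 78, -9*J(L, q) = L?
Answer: 1/528 ≈ 0.0018939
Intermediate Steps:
J(L, q) = -L/9
M = 10 (M = 23 - 13 = 10)
c = 450 (c = (10 - 40)²/2 = (½)*(-30)² = (½)*900 = 450)
1/(h(J(-2, 9)) + c) = 1/(78 + 450) = 1/528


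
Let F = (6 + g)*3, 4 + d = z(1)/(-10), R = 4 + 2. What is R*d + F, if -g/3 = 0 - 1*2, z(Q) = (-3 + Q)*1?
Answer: 66/5 ≈ 13.200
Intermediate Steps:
z(Q) = -3 + Q
g = 6 (g = -3*(0 - 1*2) = -3*(0 - 2) = -3*(-2) = 6)
R = 6
d = -19/5 (d = -4 + (-3 + 1)/(-10) = -4 - 2*(-1/10) = -4 + 1/5 = -19/5 ≈ -3.8000)
F = 36 (F = (6 + 6)*3 = 12*3 = 36)
R*d + F = 6*(-19/5) + 36 = -114/5 + 36 = 66/5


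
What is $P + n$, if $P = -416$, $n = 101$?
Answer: $-315$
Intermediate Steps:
$P + n = -416 + 101 = -315$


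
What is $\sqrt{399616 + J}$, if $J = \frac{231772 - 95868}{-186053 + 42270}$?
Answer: $\frac{4 \sqrt{516341390706062}}{143783} \approx 632.15$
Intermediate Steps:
$J = - \frac{135904}{143783}$ ($J = \frac{135904}{-143783} = 135904 \left(- \frac{1}{143783}\right) = - \frac{135904}{143783} \approx -0.9452$)
$\sqrt{399616 + J} = \sqrt{399616 - \frac{135904}{143783}} = \sqrt{\frac{57457851424}{143783}} = \frac{4 \sqrt{516341390706062}}{143783}$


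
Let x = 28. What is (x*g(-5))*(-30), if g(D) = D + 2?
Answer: 2520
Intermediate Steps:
g(D) = 2 + D
(x*g(-5))*(-30) = (28*(2 - 5))*(-30) = (28*(-3))*(-30) = -84*(-30) = 2520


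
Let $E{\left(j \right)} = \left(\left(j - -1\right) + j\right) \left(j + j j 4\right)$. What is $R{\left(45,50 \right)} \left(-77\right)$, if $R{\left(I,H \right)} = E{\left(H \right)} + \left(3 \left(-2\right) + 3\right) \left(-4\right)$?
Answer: $-78159774$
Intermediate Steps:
$E{\left(j \right)} = \left(1 + 2 j\right) \left(j + 4 j^{2}\right)$ ($E{\left(j \right)} = \left(\left(j + 1\right) + j\right) \left(j + j^{2} \cdot 4\right) = \left(\left(1 + j\right) + j\right) \left(j + 4 j^{2}\right) = \left(1 + 2 j\right) \left(j + 4 j^{2}\right)$)
$R{\left(I,H \right)} = 12 + H \left(1 + 6 H + 8 H^{2}\right)$ ($R{\left(I,H \right)} = H \left(1 + 6 H + 8 H^{2}\right) + \left(3 \left(-2\right) + 3\right) \left(-4\right) = H \left(1 + 6 H + 8 H^{2}\right) + \left(-6 + 3\right) \left(-4\right) = H \left(1 + 6 H + 8 H^{2}\right) - -12 = H \left(1 + 6 H + 8 H^{2}\right) + 12 = 12 + H \left(1 + 6 H + 8 H^{2}\right)$)
$R{\left(45,50 \right)} \left(-77\right) = \left(12 + 50 \left(1 + 6 \cdot 50 + 8 \cdot 50^{2}\right)\right) \left(-77\right) = \left(12 + 50 \left(1 + 300 + 8 \cdot 2500\right)\right) \left(-77\right) = \left(12 + 50 \left(1 + 300 + 20000\right)\right) \left(-77\right) = \left(12 + 50 \cdot 20301\right) \left(-77\right) = \left(12 + 1015050\right) \left(-77\right) = 1015062 \left(-77\right) = -78159774$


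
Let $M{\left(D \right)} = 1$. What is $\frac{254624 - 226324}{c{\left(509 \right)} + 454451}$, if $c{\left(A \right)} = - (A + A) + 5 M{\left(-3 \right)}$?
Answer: $\frac{14150}{226719} \approx 0.062412$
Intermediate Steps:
$c{\left(A \right)} = 5 - 2 A$ ($c{\left(A \right)} = - (A + A) + 5 \cdot 1 = - 2 A + 5 = 5 - 2 A$)
$\frac{254624 - 226324}{c{\left(509 \right)} + 454451} = \frac{254624 - 226324}{\left(5 - 1018\right) + 454451} = \frac{28300}{\left(5 - 1018\right) + 454451} = \frac{28300}{-1013 + 454451} = \frac{28300}{453438} = 28300 \cdot \frac{1}{453438} = \frac{14150}{226719}$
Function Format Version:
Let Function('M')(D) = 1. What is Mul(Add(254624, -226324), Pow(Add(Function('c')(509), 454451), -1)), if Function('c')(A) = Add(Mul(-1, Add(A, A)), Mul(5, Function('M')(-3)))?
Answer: Rational(14150, 226719) ≈ 0.062412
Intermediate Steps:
Function('c')(A) = Add(5, Mul(-2, A)) (Function('c')(A) = Add(Mul(-1, Add(A, A)), Mul(5, 1)) = Add(Mul(-1, Mul(2, A)), 5) = Add(Mul(-2, A), 5) = Add(5, Mul(-2, A)))
Mul(Add(254624, -226324), Pow(Add(Function('c')(509), 454451), -1)) = Mul(Add(254624, -226324), Pow(Add(Add(5, Mul(-2, 509)), 454451), -1)) = Mul(28300, Pow(Add(Add(5, -1018), 454451), -1)) = Mul(28300, Pow(Add(-1013, 454451), -1)) = Mul(28300, Pow(453438, -1)) = Mul(28300, Rational(1, 453438)) = Rational(14150, 226719)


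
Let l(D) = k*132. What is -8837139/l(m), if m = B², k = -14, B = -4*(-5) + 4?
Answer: 2945713/616 ≈ 4782.0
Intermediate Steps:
B = 24 (B = 20 + 4 = 24)
m = 576 (m = 24² = 576)
l(D) = -1848 (l(D) = -14*132 = -1848)
-8837139/l(m) = -8837139/(-1848) = -8837139*(-1/1848) = 2945713/616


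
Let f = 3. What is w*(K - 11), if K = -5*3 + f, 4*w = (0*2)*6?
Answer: 0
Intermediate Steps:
w = 0 (w = ((0*2)*6)/4 = (0*6)/4 = (1/4)*0 = 0)
K = -12 (K = -5*3 + 3 = -15 + 3 = -12)
w*(K - 11) = 0*(-12 - 11) = 0*(-23) = 0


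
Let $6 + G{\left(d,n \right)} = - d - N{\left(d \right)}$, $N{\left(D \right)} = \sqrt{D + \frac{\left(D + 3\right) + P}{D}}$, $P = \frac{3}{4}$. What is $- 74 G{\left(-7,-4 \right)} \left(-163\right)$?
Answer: $12062 - \frac{6031 i \sqrt{1281}}{7} \approx 12062.0 - 30837.0 i$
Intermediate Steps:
$P = \frac{3}{4}$ ($P = 3 \cdot \frac{1}{4} = \frac{3}{4} \approx 0.75$)
$N{\left(D \right)} = \sqrt{D + \frac{\frac{15}{4} + D}{D}}$ ($N{\left(D \right)} = \sqrt{D + \frac{\left(D + 3\right) + \frac{3}{4}}{D}} = \sqrt{D + \frac{\left(3 + D\right) + \frac{3}{4}}{D}} = \sqrt{D + \frac{\frac{15}{4} + D}{D}}$)
$G{\left(d,n \right)} = -6 - d - \frac{\sqrt{4 + 4 d + \frac{15}{d}}}{2}$ ($G{\left(d,n \right)} = -6 - \left(d + \frac{\sqrt{4 + 4 d + \frac{15}{d}}}{2}\right) = -6 - d - \frac{\sqrt{4 + 4 d + \frac{15}{d}}}{2}$)
$- 74 G{\left(-7,-4 \right)} \left(-163\right) = - 74 \left(-6 - -7 - \frac{\sqrt{4 + 4 \left(-7\right) + \frac{15}{-7}}}{2}\right) \left(-163\right) = - 74 \left(-6 + 7 - \frac{\sqrt{4 - 28 + 15 \left(- \frac{1}{7}\right)}}{2}\right) \left(-163\right) = - 74 \left(-6 + 7 - \frac{\sqrt{4 - 28 - \frac{15}{7}}}{2}\right) \left(-163\right) = - 74 \left(-6 + 7 - \frac{\sqrt{- \frac{183}{7}}}{2}\right) \left(-163\right) = - 74 \left(-6 + 7 - \frac{\frac{1}{7} i \sqrt{1281}}{2}\right) \left(-163\right) = - 74 \left(-6 + 7 - \frac{i \sqrt{1281}}{14}\right) \left(-163\right) = - 74 \left(1 - \frac{i \sqrt{1281}}{14}\right) \left(-163\right) = \left(-74 + \frac{37 i \sqrt{1281}}{7}\right) \left(-163\right) = 12062 - \frac{6031 i \sqrt{1281}}{7}$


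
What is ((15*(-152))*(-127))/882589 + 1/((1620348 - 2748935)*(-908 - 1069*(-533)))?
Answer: 185902777859422091/566638164141968667 ≈ 0.32808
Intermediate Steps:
((15*(-152))*(-127))/882589 + 1/((1620348 - 2748935)*(-908 - 1069*(-533))) = -2280*(-127)*(1/882589) + 1/((-1128587)*(-908 + 569777)) = 289560*(1/882589) - 1/1128587/568869 = 289560/882589 - 1/1128587*1/568869 = 289560/882589 - 1/642018158103 = 185902777859422091/566638164141968667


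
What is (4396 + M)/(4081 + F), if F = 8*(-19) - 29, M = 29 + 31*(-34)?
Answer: 3371/3900 ≈ 0.86436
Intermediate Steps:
M = -1025 (M = 29 - 1054 = -1025)
F = -181 (F = -152 - 29 = -181)
(4396 + M)/(4081 + F) = (4396 - 1025)/(4081 - 181) = 3371/3900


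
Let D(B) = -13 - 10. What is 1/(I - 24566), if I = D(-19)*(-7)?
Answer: -1/24405 ≈ -4.0975e-5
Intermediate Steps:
D(B) = -23
I = 161 (I = -23*(-7) = 161)
1/(I - 24566) = 1/(161 - 24566) = 1/(-24405) = -1/24405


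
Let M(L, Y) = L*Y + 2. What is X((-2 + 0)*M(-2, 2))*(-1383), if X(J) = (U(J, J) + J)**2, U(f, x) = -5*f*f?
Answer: -7988208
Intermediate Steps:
U(f, x) = -5*f**2
M(L, Y) = 2 + L*Y
X(J) = (J - 5*J**2)**2 (X(J) = (-5*J**2 + J)**2 = (J - 5*J**2)**2)
X((-2 + 0)*M(-2, 2))*(-1383) = (((-2 + 0)*(2 - 2*2))**2*(-1 + 5*((-2 + 0)*(2 - 2*2)))**2)*(-1383) = ((-2*(2 - 4))**2*(-1 + 5*(-2*(2 - 4)))**2)*(-1383) = ((-2*(-2))**2*(-1 + 5*(-2*(-2)))**2)*(-1383) = (4**2*(-1 + 5*4)**2)*(-1383) = (16*(-1 + 20)**2)*(-1383) = (16*19**2)*(-1383) = (16*361)*(-1383) = 5776*(-1383) = -7988208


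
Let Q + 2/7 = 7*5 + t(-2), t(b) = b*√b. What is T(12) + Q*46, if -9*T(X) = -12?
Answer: 33562/21 - 92*I*√2 ≈ 1598.2 - 130.11*I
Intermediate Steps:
T(X) = 4/3 (T(X) = -⅑*(-12) = 4/3)
t(b) = b^(3/2)
Q = 243/7 - 2*I*√2 (Q = -2/7 + (7*5 + (-2)^(3/2)) = -2/7 + (35 - 2*I*√2) = 243/7 - 2*I*√2 ≈ 34.714 - 2.8284*I)
T(12) + Q*46 = 4/3 + (243/7 - 2*I*√2)*46 = 4/3 + (11178/7 - 92*I*√2) = 33562/21 - 92*I*√2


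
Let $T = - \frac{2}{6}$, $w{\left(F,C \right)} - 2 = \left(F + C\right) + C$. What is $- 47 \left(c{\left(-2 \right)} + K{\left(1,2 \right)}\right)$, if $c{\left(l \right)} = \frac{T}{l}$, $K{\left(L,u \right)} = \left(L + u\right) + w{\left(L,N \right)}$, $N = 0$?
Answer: $- \frac{1739}{6} \approx -289.83$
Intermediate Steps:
$w{\left(F,C \right)} = 2 + F + 2 C$ ($w{\left(F,C \right)} = 2 + \left(\left(F + C\right) + C\right) = 2 + \left(\left(C + F\right) + C\right) = 2 + \left(F + 2 C\right) = 2 + F + 2 C$)
$T = - \frac{1}{3}$ ($T = \left(-2\right) \frac{1}{6} = - \frac{1}{3} \approx -0.33333$)
$K{\left(L,u \right)} = 2 + u + 2 L$ ($K{\left(L,u \right)} = \left(L + u\right) + \left(2 + L + 2 \cdot 0\right) = \left(L + u\right) + \left(2 + L + 0\right) = \left(L + u\right) + \left(2 + L\right) = 2 + u + 2 L$)
$c{\left(l \right)} = - \frac{1}{3 l}$
$- 47 \left(c{\left(-2 \right)} + K{\left(1,2 \right)}\right) = - 47 \left(- \frac{1}{3 \left(-2\right)} + \left(2 + 2 + 2 \cdot 1\right)\right) = - 47 \left(\left(- \frac{1}{3}\right) \left(- \frac{1}{2}\right) + \left(2 + 2 + 2\right)\right) = - 47 \left(\frac{1}{6} + 6\right) = \left(-47\right) \frac{37}{6} = - \frac{1739}{6}$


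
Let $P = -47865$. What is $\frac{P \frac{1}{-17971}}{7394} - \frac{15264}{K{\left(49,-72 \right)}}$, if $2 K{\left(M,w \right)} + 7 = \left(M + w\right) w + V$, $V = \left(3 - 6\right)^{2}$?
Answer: $- \frac{2028203609451}{110155508846} \approx -18.412$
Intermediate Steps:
$V = 9$ ($V = \left(-3\right)^{2} = 9$)
$K{\left(M,w \right)} = 1 + \frac{w \left(M + w\right)}{2}$ ($K{\left(M,w \right)} = - \frac{7}{2} + \frac{\left(M + w\right) w + 9}{2} = - \frac{7}{2} + \frac{w \left(M + w\right) + 9}{2} = - \frac{7}{2} + \frac{9 + w \left(M + w\right)}{2} = - \frac{7}{2} + \left(\frac{9}{2} + \frac{w \left(M + w\right)}{2}\right) = 1 + \frac{w \left(M + w\right)}{2}$)
$\frac{P \frac{1}{-17971}}{7394} - \frac{15264}{K{\left(49,-72 \right)}} = \frac{\left(-47865\right) \frac{1}{-17971}}{7394} - \frac{15264}{1 + \frac{\left(-72\right)^{2}}{2} + \frac{1}{2} \cdot 49 \left(-72\right)} = \left(-47865\right) \left(- \frac{1}{17971}\right) \frac{1}{7394} - \frac{15264}{1 + \frac{1}{2} \cdot 5184 - 1764} = \frac{47865}{17971} \cdot \frac{1}{7394} - \frac{15264}{1 + 2592 - 1764} = \frac{47865}{132877574} - \frac{15264}{829} = - \frac{2028203609451}{110155508846}$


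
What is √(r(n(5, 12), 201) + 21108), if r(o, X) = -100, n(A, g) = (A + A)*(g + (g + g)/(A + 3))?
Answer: 4*√1313 ≈ 144.94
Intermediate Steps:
n(A, g) = 2*A*(g + 2*g/(3 + A)) (n(A, g) = (2*A)*(g + (2*g)/(3 + A)) = (2*A)*(g + 2*g/(3 + A)) = 2*A*(g + 2*g/(3 + A)))
√(r(n(5, 12), 201) + 21108) = √(-100 + 21108) = √21008 = 4*√1313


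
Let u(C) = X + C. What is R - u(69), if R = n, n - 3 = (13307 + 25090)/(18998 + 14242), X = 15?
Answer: -884681/11080 ≈ -79.845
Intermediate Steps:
n = 46039/11080 (n = 3 + (13307 + 25090)/(18998 + 14242) = 3 + 38397/33240 = 3 + 38397*(1/33240) = 3 + 12799/11080 = 46039/11080 ≈ 4.1551)
R = 46039/11080 ≈ 4.1551
u(C) = 15 + C
R - u(69) = 46039/11080 - (15 + 69) = 46039/11080 - 1*84 = 46039/11080 - 84 = -884681/11080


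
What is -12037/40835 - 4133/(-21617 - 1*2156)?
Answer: -117384546/970770455 ≈ -0.12092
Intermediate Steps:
-12037/40835 - 4133/(-21617 - 1*2156) = -12037*1/40835 - 4133/(-21617 - 2156) = -12037/40835 - 4133/(-23773) = -12037/40835 - 4133*(-1/23773) = -12037/40835 + 4133/23773 = -117384546/970770455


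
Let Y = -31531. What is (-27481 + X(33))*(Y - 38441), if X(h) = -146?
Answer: 1933116444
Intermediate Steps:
(-27481 + X(33))*(Y - 38441) = (-27481 - 146)*(-31531 - 38441) = -27627*(-69972) = 1933116444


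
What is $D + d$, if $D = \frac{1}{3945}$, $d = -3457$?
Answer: $- \frac{13637864}{3945} \approx -3457.0$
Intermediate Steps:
$D = \frac{1}{3945} \approx 0.00025349$
$D + d = \frac{1}{3945} - 3457 = - \frac{13637864}{3945}$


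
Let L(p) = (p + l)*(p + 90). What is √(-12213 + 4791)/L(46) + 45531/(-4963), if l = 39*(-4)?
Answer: -45531/4963 - I*√7422/14960 ≈ -9.1741 - 0.0057588*I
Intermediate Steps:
l = -156
L(p) = (-156 + p)*(90 + p) (L(p) = (p - 156)*(p + 90) = (-156 + p)*(90 + p))
√(-12213 + 4791)/L(46) + 45531/(-4963) = √(-12213 + 4791)/(-14040 + 46² - 66*46) + 45531/(-4963) = √(-7422)/(-14040 + 2116 - 3036) + 45531*(-1/4963) = (I*√7422)/(-14960) - 45531/4963 = (I*√7422)*(-1/14960) - 45531/4963 = -I*√7422/14960 - 45531/4963 = -45531/4963 - I*√7422/14960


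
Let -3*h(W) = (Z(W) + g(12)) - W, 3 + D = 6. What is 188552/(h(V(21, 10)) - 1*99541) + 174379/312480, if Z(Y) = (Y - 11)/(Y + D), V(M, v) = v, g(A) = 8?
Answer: -67536608173/50544577440 ≈ -1.3362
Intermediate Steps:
D = 3 (D = -3 + 6 = 3)
Z(Y) = (-11 + Y)/(3 + Y) (Z(Y) = (Y - 11)/(Y + 3) = (-11 + Y)/(3 + Y))
h(W) = -8/3 + W/3 - (-11 + W)/(3*(3 + W)) (h(W) = -(((-11 + W)/(3 + W) + 8) - W)/3 = -((8 + (-11 + W)/(3 + W)) - W)/3 = -(8 - W + (-11 + W)/(3 + W))/3 = -8/3 + W/3 - (-11 + W)/(3*(3 + W)))
188552/(h(V(21, 10)) - 1*99541) + 174379/312480 = 188552/((-13 + 10² - 6*10)/(3*(3 + 10)) - 1*99541) + 174379/312480 = 188552/((⅓)*(-13 + 100 - 60)/13 - 99541) + 174379*(1/312480) = 188552/((⅓)*(1/13)*27 - 99541) + 174379/312480 = 188552/(9/13 - 99541) + 174379/312480 = 188552/(-1294024/13) + 174379/312480 = 188552*(-13/1294024) + 174379/312480 = -306397/161753 + 174379/312480 = -67536608173/50544577440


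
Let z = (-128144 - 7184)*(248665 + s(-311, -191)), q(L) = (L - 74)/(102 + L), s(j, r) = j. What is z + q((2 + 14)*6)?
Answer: -302483251007/9 ≈ -3.3609e+10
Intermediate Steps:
q(L) = (-74 + L)/(102 + L)
z = -33609250112 (z = (-128144 - 7184)*(248665 - 311) = -135328*248354 = -33609250112)
z + q((2 + 14)*6) = -33609250112 + (-74 + (2 + 14)*6)/(102 + (2 + 14)*6) = -33609250112 + (-74 + 16*6)/(102 + 16*6) = -33609250112 + (-74 + 96)/(102 + 96) = -33609250112 + 22/198 = -33609250112 + (1/198)*22 = -33609250112 + ⅑ = -302483251007/9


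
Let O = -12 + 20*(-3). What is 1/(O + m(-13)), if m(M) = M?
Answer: -1/85 ≈ -0.011765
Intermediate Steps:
O = -72 (O = -12 - 60 = -72)
1/(O + m(-13)) = 1/(-72 - 13) = 1/(-85) = -1/85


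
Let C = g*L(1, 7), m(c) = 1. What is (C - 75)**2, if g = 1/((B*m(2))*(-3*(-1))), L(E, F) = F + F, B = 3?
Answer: 436921/81 ≈ 5394.1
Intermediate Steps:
L(E, F) = 2*F
g = 1/9 (g = 1/((3*1)*(-3*(-1))) = 1/(3*3) = 1/9 ≈ 0.11111)
C = 14/9 (C = (2*7)/9 = (1/9)*14 = 14/9 ≈ 1.5556)
(C - 75)**2 = (14/9 - 75)**2 = (-661/9)**2 = 436921/81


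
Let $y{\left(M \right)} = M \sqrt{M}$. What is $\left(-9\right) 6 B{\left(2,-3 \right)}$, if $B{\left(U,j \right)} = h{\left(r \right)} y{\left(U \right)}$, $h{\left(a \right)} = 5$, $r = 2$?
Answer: $- 540 \sqrt{2} \approx -763.68$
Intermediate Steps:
$y{\left(M \right)} = M^{\frac{3}{2}}$
$B{\left(U,j \right)} = 5 U^{\frac{3}{2}}$
$\left(-9\right) 6 B{\left(2,-3 \right)} = \left(-9\right) 6 \cdot 5 \cdot 2^{\frac{3}{2}} = - 54 \cdot 5 \cdot 2 \sqrt{2} = - 54 \cdot 10 \sqrt{2} = - 540 \sqrt{2}$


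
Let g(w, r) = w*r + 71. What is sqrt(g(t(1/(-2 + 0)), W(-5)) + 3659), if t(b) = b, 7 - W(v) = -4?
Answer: sqrt(14898)/2 ≈ 61.029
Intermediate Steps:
W(v) = 11 (W(v) = 7 - 1*(-4) = 7 + 4 = 11)
g(w, r) = 71 + r*w (g(w, r) = r*w + 71 = 71 + r*w)
sqrt(g(t(1/(-2 + 0)), W(-5)) + 3659) = sqrt((71 + 11/(-2 + 0)) + 3659) = sqrt((71 + 11/(-2)) + 3659) = sqrt((71 + 11*(-1/2)) + 3659) = sqrt((71 - 11/2) + 3659) = sqrt(131/2 + 3659) = sqrt(7449/2) = sqrt(14898)/2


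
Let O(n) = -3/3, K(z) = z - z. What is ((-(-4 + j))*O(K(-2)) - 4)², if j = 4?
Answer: 16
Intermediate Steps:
K(z) = 0
O(n) = -1 (O(n) = -3*⅓ = -1)
((-(-4 + j))*O(K(-2)) - 4)² = (-(-4 + 4)*(-1) - 4)² = (-1*0*(-1) - 4)² = (0*(-1) - 4)² = (0 - 4)² = (-4)² = 16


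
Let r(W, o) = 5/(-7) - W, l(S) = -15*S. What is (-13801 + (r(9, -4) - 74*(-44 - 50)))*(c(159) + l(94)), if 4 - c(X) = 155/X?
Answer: 10734228947/1113 ≈ 9.6444e+6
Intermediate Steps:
c(X) = 4 - 155/X
r(W, o) = -5/7 - W (r(W, o) = 5*(-⅐) - W = -5/7 - W)
(-13801 + (r(9, -4) - 74*(-44 - 50)))*(c(159) + l(94)) = (-13801 + ((-5/7 - 1*9) - 74*(-44 - 50)))*((4 - 155/159) - 15*94) = (-13801 + ((-5/7 - 9) - 74*(-94)))*((4 - 155*1/159) - 1410) = (-13801 + (-68/7 + 6956))*((4 - 155/159) - 1410) = (-13801 + 48624/7)*(481/159 - 1410) = -47983/7*(-223709/159) = 10734228947/1113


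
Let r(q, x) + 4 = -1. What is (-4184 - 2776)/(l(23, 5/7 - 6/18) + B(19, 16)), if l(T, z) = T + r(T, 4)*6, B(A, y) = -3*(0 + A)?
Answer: 435/4 ≈ 108.75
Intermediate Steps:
r(q, x) = -5 (r(q, x) = -4 - 1 = -5)
B(A, y) = -3*A
l(T, z) = -30 + T (l(T, z) = T - 5*6 = T - 30 = -30 + T)
(-4184 - 2776)/(l(23, 5/7 - 6/18) + B(19, 16)) = (-4184 - 2776)/((-30 + 23) - 3*19) = -6960/(-7 - 57) = -6960/(-64) = -6960*(-1/64) = 435/4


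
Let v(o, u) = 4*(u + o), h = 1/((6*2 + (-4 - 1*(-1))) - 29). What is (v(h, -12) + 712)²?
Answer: 11015761/25 ≈ 4.4063e+5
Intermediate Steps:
h = -1/20 (h = 1/((12 + (-4 + 1)) - 29) = 1/((12 - 3) - 29) = 1/(9 - 29) = 1/(-20) = -1/20 ≈ -0.050000)
v(o, u) = 4*o + 4*u (v(o, u) = 4*(o + u) = 4*o + 4*u)
(v(h, -12) + 712)² = ((4*(-1/20) + 4*(-12)) + 712)² = ((-⅕ - 48) + 712)² = (-241/5 + 712)² = (3319/5)² = 11015761/25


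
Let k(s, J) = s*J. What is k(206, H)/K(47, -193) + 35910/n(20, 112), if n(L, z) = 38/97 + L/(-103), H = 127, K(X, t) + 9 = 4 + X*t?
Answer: 38764365283/213286 ≈ 1.8175e+5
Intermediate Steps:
K(X, t) = -5 + X*t (K(X, t) = -9 + (4 + X*t) = -5 + X*t)
k(s, J) = J*s
n(L, z) = 38/97 - L/103 (n(L, z) = 38*(1/97) + L*(-1/103) = 38/97 - L/103)
k(206, H)/K(47, -193) + 35910/n(20, 112) = (127*206)/(-5 + 47*(-193)) + 35910/(38/97 - 1/103*20) = 26162/(-5 - 9071) + 35910/(38/97 - 20/103) = 26162/(-9076) + 35910/(1974/9991) = 26162*(-1/9076) + 35910*(9991/1974) = -13081/4538 + 8542305/47 = 38764365283/213286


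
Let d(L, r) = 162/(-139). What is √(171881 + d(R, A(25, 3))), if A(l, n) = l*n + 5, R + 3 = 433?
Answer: √3320890283/139 ≈ 414.58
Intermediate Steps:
R = 430 (R = -3 + 433 = 430)
A(l, n) = 5 + l*n
d(L, r) = -162/139 (d(L, r) = 162*(-1/139) = -162/139)
√(171881 + d(R, A(25, 3))) = √(171881 - 162/139) = √(23891297/139) = √3320890283/139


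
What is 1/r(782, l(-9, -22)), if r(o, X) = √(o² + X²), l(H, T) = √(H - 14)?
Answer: √611501/611501 ≈ 0.0012788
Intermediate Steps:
l(H, T) = √(-14 + H)
r(o, X) = √(X² + o²)
1/r(782, l(-9, -22)) = 1/(√((√(-14 - 9))² + 782²)) = 1/(√((√(-23))² + 611524)) = 1/(√((I*√23)² + 611524)) = 1/(√(-23 + 611524)) = 1/(√611501) = √611501/611501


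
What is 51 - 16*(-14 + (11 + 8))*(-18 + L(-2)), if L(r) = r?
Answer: 1651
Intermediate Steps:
51 - 16*(-14 + (11 + 8))*(-18 + L(-2)) = 51 - 16*(-14 + (11 + 8))*(-18 - 2) = 51 - 16*(-14 + 19)*(-20) = 51 - 80*(-20) = 51 - 16*(-100) = 51 + 1600 = 1651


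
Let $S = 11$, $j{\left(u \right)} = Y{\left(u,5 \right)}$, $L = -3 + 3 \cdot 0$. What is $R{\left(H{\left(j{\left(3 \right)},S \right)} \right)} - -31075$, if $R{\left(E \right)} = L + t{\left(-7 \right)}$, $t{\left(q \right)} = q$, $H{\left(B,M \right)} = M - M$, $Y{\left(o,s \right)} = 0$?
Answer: $31065$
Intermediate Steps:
$L = -3$ ($L = -3 + 0 = -3$)
$j{\left(u \right)} = 0$
$H{\left(B,M \right)} = 0$
$R{\left(E \right)} = -10$ ($R{\left(E \right)} = -3 - 7 = -10$)
$R{\left(H{\left(j{\left(3 \right)},S \right)} \right)} - -31075 = -10 - -31075 = -10 + 31075 = 31065$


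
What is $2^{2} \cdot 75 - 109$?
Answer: $191$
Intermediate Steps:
$2^{2} \cdot 75 - 109 = 4 \cdot 75 - 109 = 300 - 109 = 191$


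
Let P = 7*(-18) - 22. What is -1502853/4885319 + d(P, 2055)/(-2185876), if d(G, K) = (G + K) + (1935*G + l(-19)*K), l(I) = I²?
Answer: -2759753639543/5339350777222 ≈ -0.51687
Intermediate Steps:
P = -148 (P = -126 - 22 = -148)
d(G, K) = 362*K + 1936*G (d(G, K) = (G + K) + (1935*G + (-19)²*K) = (G + K) + (1935*G + 361*K) = (G + K) + (361*K + 1935*G) = 362*K + 1936*G)
-1502853/4885319 + d(P, 2055)/(-2185876) = -1502853/4885319 + (362*2055 + 1936*(-148))/(-2185876) = -1502853*1/4885319 + (743910 - 286528)*(-1/2185876) = -1502853/4885319 + 457382*(-1/2185876) = -1502853/4885319 - 228691/1092938 = -2759753639543/5339350777222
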